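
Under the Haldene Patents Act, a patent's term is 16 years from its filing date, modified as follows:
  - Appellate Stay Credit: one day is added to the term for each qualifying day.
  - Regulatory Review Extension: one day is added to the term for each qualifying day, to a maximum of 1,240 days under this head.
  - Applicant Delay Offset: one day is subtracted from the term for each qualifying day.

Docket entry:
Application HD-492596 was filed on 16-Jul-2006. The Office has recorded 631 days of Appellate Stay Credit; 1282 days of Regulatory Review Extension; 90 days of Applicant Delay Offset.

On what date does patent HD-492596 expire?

Base term: filing date + 16 years → 16 July 2022.
Appellate Stay Credit: +631 days → 7 April 2024.
Regulatory Review Extension: 1282 days claimed exceeds the 1240-day cap, so +1240 days → 30 August 2027.
Applicant Delay Offset: −90 days → 1 June 2027.

June 1, 2027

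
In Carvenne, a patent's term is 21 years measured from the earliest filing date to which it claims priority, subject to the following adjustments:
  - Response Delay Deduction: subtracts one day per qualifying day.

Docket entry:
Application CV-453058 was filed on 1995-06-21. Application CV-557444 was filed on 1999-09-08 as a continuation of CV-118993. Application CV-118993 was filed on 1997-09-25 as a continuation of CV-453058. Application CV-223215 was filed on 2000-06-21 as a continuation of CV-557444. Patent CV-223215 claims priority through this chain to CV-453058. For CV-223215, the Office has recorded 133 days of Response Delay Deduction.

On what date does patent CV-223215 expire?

Earliest priority filing: 21 June 1995.
Base term: 21 June 1995 + 21 years → 21 June 2016.
Response Delay Deduction: −133 days → 9 February 2016.

February 9, 2016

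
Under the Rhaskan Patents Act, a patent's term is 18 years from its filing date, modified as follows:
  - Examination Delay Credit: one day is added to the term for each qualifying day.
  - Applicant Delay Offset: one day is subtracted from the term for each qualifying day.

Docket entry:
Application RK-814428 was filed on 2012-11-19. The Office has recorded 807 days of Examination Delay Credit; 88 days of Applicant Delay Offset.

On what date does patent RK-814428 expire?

November 7, 2032

Base term: filing date + 18 years → 19 November 2030.
Examination Delay Credit: +807 days → 3 February 2033.
Applicant Delay Offset: −88 days → 7 November 2032.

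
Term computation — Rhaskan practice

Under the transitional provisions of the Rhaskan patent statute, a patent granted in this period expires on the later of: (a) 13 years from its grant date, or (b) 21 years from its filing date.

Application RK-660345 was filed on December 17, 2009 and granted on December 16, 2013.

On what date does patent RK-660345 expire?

2030-12-17

(a) grant + 13 years → 16 December 2026.
(b) filing + 21 years → 17 December 2030.
Later of the two: 17 December 2030.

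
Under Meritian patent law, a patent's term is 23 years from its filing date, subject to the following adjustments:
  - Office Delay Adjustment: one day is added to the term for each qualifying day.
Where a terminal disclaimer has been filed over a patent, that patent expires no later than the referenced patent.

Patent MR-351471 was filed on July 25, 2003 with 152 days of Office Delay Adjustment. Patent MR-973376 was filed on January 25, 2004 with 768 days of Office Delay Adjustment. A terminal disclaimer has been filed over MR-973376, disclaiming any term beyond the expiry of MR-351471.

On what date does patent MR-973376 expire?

Natural term of MR-973376:
  Base: filing + 23 years → 25 January 2027.
  Office Delay Adjustment: +768 days → 3 March 2029.
Expiry of referenced patent MR-351471:
  Base: filing + 23 years → 25 July 2026.
  Office Delay Adjustment: +152 days → 24 December 2026.
Terminal disclaimer: MR-973376 expires on the earlier of 3 March 2029 and 24 December 2026.

2026-12-24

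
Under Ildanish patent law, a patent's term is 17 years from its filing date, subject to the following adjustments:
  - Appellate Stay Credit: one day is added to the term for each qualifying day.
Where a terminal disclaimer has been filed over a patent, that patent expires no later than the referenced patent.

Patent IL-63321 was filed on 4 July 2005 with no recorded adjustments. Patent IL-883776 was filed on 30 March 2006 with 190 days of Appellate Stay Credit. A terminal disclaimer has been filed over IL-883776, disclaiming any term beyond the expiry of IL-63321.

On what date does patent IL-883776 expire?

Natural term of IL-883776:
  Base: filing + 17 years → 30 March 2023.
  Appellate Stay Credit: +190 days → 6 October 2023.
Expiry of referenced patent IL-63321:
  Base: filing + 17 years → 4 July 2022.
Terminal disclaimer: IL-883776 expires on the earlier of 6 October 2023 and 4 July 2022.

July 4, 2022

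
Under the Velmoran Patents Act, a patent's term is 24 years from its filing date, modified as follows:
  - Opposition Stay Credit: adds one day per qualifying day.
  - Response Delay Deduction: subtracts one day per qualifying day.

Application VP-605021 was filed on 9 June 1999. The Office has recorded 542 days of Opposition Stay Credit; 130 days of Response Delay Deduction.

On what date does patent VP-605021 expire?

Base term: filing date + 24 years → 9 June 2023.
Opposition Stay Credit: +542 days → 2 December 2024.
Response Delay Deduction: −130 days → 25 July 2024.

2024-07-25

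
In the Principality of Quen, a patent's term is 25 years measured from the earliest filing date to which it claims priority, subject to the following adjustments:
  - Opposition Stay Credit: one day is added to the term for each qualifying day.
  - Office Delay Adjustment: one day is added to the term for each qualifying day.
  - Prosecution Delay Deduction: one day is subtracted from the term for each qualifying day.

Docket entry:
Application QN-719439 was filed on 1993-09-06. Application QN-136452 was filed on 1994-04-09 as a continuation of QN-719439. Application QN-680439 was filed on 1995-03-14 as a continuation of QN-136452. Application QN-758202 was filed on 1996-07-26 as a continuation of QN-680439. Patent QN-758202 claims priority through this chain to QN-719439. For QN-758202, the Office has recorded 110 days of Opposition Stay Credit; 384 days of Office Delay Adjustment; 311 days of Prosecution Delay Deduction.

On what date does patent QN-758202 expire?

Earliest priority filing: 6 September 1993.
Base term: 6 September 1993 + 25 years → 6 September 2018.
Opposition Stay Credit: +110 days → 25 December 2018.
Office Delay Adjustment: +384 days → 13 January 2020.
Prosecution Delay Deduction: −311 days → 8 March 2019.

March 8, 2019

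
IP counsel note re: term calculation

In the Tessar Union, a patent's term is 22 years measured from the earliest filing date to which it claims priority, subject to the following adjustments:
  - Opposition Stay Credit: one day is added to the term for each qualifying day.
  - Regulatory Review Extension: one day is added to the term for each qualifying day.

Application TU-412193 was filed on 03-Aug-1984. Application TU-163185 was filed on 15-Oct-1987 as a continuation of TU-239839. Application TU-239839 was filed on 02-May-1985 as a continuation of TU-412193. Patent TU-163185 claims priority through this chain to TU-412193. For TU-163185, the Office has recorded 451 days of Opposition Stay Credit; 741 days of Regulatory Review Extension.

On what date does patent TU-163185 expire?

2009-11-07

Earliest priority filing: 3 August 1984.
Base term: 3 August 1984 + 22 years → 3 August 2006.
Opposition Stay Credit: +451 days → 28 October 2007.
Regulatory Review Extension: +741 days → 7 November 2009.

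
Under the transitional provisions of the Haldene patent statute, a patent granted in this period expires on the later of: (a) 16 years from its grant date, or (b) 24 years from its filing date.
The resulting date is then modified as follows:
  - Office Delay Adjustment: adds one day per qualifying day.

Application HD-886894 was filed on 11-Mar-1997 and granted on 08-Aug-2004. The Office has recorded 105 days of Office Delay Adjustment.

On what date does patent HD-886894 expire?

(a) grant + 16 years → 8 August 2020.
(b) filing + 24 years → 11 March 2021.
Later of the two: 11 March 2021.
Office Delay Adjustment: +105 days → 24 June 2021.

2021-06-24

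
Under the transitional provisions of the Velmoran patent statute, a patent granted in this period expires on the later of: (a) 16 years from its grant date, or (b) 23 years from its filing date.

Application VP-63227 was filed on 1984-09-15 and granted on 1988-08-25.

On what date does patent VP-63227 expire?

2007-09-15

(a) grant + 16 years → 25 August 2004.
(b) filing + 23 years → 15 September 2007.
Later of the two: 15 September 2007.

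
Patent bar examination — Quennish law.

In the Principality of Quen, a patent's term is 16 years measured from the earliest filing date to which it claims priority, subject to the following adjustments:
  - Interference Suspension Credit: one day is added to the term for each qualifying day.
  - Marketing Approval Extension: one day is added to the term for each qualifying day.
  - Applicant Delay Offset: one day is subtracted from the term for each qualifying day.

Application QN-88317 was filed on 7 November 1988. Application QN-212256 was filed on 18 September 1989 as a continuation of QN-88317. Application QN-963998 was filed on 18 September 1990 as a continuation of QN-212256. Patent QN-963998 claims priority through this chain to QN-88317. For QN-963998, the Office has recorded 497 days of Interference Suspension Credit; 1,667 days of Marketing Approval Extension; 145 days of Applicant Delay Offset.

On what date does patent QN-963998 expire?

Earliest priority filing: 7 November 1988.
Base term: 7 November 1988 + 16 years → 7 November 2004.
Interference Suspension Credit: +497 days → 19 March 2006.
Marketing Approval Extension: +1667 days → 11 October 2010.
Applicant Delay Offset: −145 days → 19 May 2010.

May 19, 2010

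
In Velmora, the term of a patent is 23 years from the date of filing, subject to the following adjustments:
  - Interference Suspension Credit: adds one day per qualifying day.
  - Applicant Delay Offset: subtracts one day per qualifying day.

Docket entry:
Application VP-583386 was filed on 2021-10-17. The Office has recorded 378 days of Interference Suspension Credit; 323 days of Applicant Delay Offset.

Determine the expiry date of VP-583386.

December 11, 2044

Base term: filing date + 23 years → 17 October 2044.
Interference Suspension Credit: +378 days → 30 October 2045.
Applicant Delay Offset: −323 days → 11 December 2044.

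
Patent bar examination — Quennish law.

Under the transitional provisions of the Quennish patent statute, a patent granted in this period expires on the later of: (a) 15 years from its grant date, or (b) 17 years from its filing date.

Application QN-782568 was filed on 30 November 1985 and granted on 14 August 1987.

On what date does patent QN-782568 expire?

(a) grant + 15 years → 14 August 2002.
(b) filing + 17 years → 30 November 2002.
Later of the two: 30 November 2002.

2002-11-30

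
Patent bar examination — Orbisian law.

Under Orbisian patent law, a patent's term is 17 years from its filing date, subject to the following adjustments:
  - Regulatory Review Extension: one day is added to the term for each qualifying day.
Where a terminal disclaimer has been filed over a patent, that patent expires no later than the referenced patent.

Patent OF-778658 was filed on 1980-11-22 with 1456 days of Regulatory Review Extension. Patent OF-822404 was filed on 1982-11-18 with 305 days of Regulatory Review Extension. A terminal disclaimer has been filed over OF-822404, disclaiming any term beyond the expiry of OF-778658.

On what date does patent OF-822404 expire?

2000-09-18

Natural term of OF-822404:
  Base: filing + 17 years → 18 November 1999.
  Regulatory Review Extension: +305 days → 18 September 2000.
Expiry of referenced patent OF-778658:
  Base: filing + 17 years → 22 November 1997.
  Regulatory Review Extension: +1456 days → 17 November 2001.
Terminal disclaimer: OF-822404 expires on the earlier of 18 September 2000 and 17 November 2001.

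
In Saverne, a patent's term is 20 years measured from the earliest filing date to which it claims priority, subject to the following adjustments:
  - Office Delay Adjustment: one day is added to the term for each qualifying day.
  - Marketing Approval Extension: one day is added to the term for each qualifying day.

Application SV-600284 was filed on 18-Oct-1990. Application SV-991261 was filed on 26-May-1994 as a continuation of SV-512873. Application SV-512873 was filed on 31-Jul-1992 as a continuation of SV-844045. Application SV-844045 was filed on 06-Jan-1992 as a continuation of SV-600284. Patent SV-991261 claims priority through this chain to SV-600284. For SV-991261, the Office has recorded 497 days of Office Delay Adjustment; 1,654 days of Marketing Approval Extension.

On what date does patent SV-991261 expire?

Earliest priority filing: 18 October 1990.
Base term: 18 October 1990 + 20 years → 18 October 2010.
Office Delay Adjustment: +497 days → 27 February 2012.
Marketing Approval Extension: +1654 days → 7 September 2016.

2016-09-07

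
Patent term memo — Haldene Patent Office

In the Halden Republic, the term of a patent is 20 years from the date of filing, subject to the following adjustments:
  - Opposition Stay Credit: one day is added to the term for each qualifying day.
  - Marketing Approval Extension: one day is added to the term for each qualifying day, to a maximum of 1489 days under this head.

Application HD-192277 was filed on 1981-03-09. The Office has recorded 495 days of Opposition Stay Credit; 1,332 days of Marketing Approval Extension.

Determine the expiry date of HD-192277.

Base term: filing date + 20 years → 9 March 2001.
Opposition Stay Credit: +495 days → 17 July 2002.
Marketing Approval Extension: 1332 days (within the 1489-day cap) → +1332 days → 10 March 2006.

March 10, 2006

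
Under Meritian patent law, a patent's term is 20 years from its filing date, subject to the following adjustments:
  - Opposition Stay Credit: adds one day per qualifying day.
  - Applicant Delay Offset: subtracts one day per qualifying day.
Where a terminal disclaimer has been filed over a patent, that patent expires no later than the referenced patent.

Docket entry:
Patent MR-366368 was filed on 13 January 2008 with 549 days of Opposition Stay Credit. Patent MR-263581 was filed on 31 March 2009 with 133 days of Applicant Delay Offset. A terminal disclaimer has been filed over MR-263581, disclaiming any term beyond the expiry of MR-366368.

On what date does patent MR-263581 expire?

2028-11-18

Natural term of MR-263581:
  Base: filing + 20 years → 31 March 2029.
  Applicant Delay Offset: −133 days → 18 November 2028.
Expiry of referenced patent MR-366368:
  Base: filing + 20 years → 13 January 2028.
  Opposition Stay Credit: +549 days → 15 July 2029.
Terminal disclaimer: MR-263581 expires on the earlier of 18 November 2028 and 15 July 2029.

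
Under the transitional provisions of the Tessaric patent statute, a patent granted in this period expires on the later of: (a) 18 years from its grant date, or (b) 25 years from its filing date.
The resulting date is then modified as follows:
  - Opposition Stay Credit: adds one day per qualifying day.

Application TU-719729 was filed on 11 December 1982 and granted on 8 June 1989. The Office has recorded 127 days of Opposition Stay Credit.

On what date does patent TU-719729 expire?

(a) grant + 18 years → 8 June 2007.
(b) filing + 25 years → 11 December 2007.
Later of the two: 11 December 2007.
Opposition Stay Credit: +127 days → 16 April 2008.

April 16, 2008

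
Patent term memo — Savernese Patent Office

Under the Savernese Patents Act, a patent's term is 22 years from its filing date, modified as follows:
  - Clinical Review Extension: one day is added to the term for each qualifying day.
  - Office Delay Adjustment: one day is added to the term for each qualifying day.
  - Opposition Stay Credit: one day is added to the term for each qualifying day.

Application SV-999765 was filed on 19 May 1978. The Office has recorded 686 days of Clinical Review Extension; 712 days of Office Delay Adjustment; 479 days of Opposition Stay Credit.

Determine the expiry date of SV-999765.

2005-07-09

Base term: filing date + 22 years → 19 May 2000.
Clinical Review Extension: +686 days → 5 April 2002.
Office Delay Adjustment: +712 days → 17 March 2004.
Opposition Stay Credit: +479 days → 9 July 2005.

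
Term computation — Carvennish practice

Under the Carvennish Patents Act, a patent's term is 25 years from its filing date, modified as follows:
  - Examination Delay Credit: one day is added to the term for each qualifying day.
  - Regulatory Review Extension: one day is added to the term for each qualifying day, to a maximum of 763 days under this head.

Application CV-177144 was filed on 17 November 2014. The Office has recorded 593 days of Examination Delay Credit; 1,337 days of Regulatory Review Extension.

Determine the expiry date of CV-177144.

Base term: filing date + 25 years → 17 November 2039.
Examination Delay Credit: +593 days → 2 July 2041.
Regulatory Review Extension: 1337 days claimed exceeds the 763-day cap, so +763 days → 4 August 2043.

August 4, 2043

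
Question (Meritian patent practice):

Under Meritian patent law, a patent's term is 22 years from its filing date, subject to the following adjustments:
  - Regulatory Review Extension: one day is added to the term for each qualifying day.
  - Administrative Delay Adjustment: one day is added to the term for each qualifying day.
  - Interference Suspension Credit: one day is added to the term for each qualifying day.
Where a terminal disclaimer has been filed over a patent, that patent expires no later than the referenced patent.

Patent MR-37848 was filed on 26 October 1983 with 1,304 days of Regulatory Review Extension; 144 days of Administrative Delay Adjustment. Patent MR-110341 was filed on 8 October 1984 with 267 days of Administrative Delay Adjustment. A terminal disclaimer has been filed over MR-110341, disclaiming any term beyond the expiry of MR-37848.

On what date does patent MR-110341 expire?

2007-07-02

Natural term of MR-110341:
  Base: filing + 22 years → 8 October 2006.
  Administrative Delay Adjustment: +267 days → 2 July 2007.
Expiry of referenced patent MR-37848:
  Base: filing + 22 years → 26 October 2005.
  Regulatory Review Extension: +1304 days → 22 May 2009.
  Administrative Delay Adjustment: +144 days → 13 October 2009.
Terminal disclaimer: MR-110341 expires on the earlier of 2 July 2007 and 13 October 2009.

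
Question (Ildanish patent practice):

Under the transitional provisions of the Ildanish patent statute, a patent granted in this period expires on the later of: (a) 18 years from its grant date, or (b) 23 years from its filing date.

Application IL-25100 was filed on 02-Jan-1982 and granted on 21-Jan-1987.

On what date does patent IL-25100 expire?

January 21, 2005

(a) grant + 18 years → 21 January 2005.
(b) filing + 23 years → 2 January 2005.
Later of the two: 21 January 2005.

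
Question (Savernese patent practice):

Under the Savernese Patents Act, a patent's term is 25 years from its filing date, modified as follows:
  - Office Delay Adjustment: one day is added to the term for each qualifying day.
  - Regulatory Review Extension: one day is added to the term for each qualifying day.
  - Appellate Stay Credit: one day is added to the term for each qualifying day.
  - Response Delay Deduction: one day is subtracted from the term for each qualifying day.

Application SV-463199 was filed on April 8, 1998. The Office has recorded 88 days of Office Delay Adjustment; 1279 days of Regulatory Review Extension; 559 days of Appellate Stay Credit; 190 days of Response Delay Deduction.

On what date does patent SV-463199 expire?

Base term: filing date + 25 years → 8 April 2023.
Office Delay Adjustment: +88 days → 5 July 2023.
Regulatory Review Extension: +1279 days → 4 January 2027.
Appellate Stay Credit: +559 days → 16 July 2028.
Response Delay Deduction: −190 days → 8 January 2028.

January 8, 2028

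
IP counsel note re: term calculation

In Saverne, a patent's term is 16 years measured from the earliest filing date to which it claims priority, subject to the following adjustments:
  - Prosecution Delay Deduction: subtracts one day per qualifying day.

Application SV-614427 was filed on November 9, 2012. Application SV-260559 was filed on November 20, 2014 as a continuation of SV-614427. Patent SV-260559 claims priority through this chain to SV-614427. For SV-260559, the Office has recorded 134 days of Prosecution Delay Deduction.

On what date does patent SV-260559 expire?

Earliest priority filing: 9 November 2012.
Base term: 9 November 2012 + 16 years → 9 November 2028.
Prosecution Delay Deduction: −134 days → 28 June 2028.

June 28, 2028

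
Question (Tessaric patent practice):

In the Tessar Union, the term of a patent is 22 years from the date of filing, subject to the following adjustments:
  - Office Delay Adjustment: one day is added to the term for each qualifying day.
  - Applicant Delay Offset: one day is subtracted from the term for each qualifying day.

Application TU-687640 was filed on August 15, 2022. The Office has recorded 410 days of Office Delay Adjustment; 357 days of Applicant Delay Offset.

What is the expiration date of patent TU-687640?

October 7, 2044

Base term: filing date + 22 years → 15 August 2044.
Office Delay Adjustment: +410 days → 29 September 2045.
Applicant Delay Offset: −357 days → 7 October 2044.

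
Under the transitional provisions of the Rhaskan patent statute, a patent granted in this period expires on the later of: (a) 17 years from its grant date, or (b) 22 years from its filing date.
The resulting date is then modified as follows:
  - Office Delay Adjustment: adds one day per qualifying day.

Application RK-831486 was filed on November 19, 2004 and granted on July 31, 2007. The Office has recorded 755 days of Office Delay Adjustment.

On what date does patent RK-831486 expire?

(a) grant + 17 years → 31 July 2024.
(b) filing + 22 years → 19 November 2026.
Later of the two: 19 November 2026.
Office Delay Adjustment: +755 days → 13 December 2028.

2028-12-13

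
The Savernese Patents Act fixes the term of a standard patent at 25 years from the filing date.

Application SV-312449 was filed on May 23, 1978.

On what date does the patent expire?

2003-05-23

Filing date + 25 years → 23 May 2003.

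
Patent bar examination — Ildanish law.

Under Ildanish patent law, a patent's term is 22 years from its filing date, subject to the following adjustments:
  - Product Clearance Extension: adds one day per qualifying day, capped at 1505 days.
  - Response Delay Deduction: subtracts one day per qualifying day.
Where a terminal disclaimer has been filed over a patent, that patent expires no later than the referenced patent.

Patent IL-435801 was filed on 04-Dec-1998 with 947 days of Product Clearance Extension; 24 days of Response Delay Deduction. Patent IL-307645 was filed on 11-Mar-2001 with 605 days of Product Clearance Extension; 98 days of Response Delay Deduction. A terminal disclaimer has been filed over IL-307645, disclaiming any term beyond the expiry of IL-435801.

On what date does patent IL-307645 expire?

June 15, 2023

Natural term of IL-307645:
  Base: filing + 22 years → 11 March 2023.
  Product Clearance Extension: 605 days (within the 1505-day cap) → +605 days → 5 November 2024.
  Response Delay Deduction: −98 days → 30 July 2024.
Expiry of referenced patent IL-435801:
  Base: filing + 22 years → 4 December 2020.
  Product Clearance Extension: 947 days (within the 1505-day cap) → +947 days → 9 July 2023.
  Response Delay Deduction: −24 days → 15 June 2023.
Terminal disclaimer: IL-307645 expires on the earlier of 30 July 2024 and 15 June 2023.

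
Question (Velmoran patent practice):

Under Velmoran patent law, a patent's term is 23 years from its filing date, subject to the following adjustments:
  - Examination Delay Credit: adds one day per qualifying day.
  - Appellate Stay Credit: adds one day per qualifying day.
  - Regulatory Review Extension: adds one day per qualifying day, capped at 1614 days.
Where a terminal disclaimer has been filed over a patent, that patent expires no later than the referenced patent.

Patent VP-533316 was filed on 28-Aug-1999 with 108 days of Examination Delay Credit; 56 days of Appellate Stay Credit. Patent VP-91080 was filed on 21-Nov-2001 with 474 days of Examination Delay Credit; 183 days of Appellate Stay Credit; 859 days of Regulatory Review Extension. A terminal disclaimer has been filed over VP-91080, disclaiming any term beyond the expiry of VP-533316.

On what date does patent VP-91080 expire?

Natural term of VP-91080:
  Base: filing + 23 years → 21 November 2024.
  Examination Delay Credit: +474 days → 10 March 2026.
  Appellate Stay Credit: +183 days → 9 September 2026.
  Regulatory Review Extension: 859 days (within the 1614-day cap) → +859 days → 15 January 2029.
Expiry of referenced patent VP-533316:
  Base: filing + 23 years → 28 August 2022.
  Examination Delay Credit: +108 days → 14 December 2022.
  Appellate Stay Credit: +56 days → 8 February 2023.
Terminal disclaimer: VP-91080 expires on the earlier of 15 January 2029 and 8 February 2023.

2023-02-08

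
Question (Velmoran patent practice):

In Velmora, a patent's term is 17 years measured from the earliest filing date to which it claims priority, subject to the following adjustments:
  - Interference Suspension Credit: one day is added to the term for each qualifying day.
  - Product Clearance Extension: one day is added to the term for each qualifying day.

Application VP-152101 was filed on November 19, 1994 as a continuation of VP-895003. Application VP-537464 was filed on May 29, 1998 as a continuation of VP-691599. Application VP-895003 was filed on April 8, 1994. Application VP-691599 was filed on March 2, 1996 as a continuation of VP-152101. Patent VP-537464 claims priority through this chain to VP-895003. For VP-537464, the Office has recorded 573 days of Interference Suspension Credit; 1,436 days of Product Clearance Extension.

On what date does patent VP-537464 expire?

October 7, 2016

Earliest priority filing: 8 April 1994.
Base term: 8 April 1994 + 17 years → 8 April 2011.
Interference Suspension Credit: +573 days → 1 November 2012.
Product Clearance Extension: +1436 days → 7 October 2016.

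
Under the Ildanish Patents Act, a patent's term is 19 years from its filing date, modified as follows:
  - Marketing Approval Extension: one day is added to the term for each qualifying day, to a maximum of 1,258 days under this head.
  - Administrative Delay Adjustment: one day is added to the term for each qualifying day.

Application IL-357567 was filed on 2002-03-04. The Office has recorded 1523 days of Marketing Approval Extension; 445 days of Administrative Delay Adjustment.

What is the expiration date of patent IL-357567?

2025-11-01

Base term: filing date + 19 years → 4 March 2021.
Marketing Approval Extension: 1523 days claimed exceeds the 1258-day cap, so +1258 days → 13 August 2024.
Administrative Delay Adjustment: +445 days → 1 November 2025.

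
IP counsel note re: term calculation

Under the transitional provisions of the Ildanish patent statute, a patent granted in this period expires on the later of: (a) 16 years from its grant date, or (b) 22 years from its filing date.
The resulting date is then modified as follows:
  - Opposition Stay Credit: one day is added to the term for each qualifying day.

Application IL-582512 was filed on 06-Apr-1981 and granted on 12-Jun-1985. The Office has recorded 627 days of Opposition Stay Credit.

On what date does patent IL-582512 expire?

(a) grant + 16 years → 12 June 2001.
(b) filing + 22 years → 6 April 2003.
Later of the two: 6 April 2003.
Opposition Stay Credit: +627 days → 23 December 2004.

December 23, 2004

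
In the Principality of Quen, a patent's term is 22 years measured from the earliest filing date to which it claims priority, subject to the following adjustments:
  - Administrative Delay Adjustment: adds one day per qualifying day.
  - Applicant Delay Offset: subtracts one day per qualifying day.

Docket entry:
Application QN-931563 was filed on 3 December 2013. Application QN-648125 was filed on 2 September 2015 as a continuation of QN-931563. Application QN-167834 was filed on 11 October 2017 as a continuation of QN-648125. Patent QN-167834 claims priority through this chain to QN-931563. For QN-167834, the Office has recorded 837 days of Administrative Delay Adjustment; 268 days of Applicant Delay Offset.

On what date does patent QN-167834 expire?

June 24, 2037

Earliest priority filing: 3 December 2013.
Base term: 3 December 2013 + 22 years → 3 December 2035.
Administrative Delay Adjustment: +837 days → 19 March 2038.
Applicant Delay Offset: −268 days → 24 June 2037.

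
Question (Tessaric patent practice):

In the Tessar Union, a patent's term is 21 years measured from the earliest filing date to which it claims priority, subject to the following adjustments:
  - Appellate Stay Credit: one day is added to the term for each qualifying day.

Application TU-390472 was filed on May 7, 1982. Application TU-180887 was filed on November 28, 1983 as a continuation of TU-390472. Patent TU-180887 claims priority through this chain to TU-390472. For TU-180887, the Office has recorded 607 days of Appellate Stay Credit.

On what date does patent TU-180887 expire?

Earliest priority filing: 7 May 1982.
Base term: 7 May 1982 + 21 years → 7 May 2003.
Appellate Stay Credit: +607 days → 3 January 2005.

2005-01-03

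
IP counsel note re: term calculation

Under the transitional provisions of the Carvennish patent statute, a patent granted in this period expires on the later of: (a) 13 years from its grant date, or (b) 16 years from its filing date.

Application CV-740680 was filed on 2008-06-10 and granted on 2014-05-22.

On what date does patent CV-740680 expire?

(a) grant + 13 years → 22 May 2027.
(b) filing + 16 years → 10 June 2024.
Later of the two: 22 May 2027.

May 22, 2027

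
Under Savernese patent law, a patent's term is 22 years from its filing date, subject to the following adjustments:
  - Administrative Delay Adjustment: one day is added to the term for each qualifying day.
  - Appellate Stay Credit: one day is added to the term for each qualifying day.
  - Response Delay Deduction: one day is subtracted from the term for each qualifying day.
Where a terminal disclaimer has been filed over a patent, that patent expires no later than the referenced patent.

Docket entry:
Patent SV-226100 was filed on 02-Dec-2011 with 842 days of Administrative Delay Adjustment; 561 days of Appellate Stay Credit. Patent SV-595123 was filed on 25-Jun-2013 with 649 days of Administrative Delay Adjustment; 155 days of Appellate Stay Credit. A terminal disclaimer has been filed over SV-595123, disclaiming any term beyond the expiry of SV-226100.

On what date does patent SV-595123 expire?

Natural term of SV-595123:
  Base: filing + 22 years → 25 June 2035.
  Administrative Delay Adjustment: +649 days → 4 April 2037.
  Appellate Stay Credit: +155 days → 6 September 2037.
Expiry of referenced patent SV-226100:
  Base: filing + 22 years → 2 December 2033.
  Administrative Delay Adjustment: +842 days → 23 March 2036.
  Appellate Stay Credit: +561 days → 5 October 2037.
Terminal disclaimer: SV-595123 expires on the earlier of 6 September 2037 and 5 October 2037.

September 6, 2037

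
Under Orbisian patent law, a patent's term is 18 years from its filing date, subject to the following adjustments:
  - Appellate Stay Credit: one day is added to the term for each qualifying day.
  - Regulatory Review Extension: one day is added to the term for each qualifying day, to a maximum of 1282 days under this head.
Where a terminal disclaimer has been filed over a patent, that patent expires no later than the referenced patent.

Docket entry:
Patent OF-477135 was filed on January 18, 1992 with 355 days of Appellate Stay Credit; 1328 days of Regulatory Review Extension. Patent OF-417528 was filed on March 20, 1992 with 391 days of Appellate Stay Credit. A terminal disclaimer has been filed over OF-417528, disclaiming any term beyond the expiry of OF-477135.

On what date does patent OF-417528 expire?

2011-04-15

Natural term of OF-417528:
  Base: filing + 18 years → 20 March 2010.
  Appellate Stay Credit: +391 days → 15 April 2011.
Expiry of referenced patent OF-477135:
  Base: filing + 18 years → 18 January 2010.
  Appellate Stay Credit: +355 days → 8 January 2011.
  Regulatory Review Extension: 1328 days claimed exceeds the 1282-day cap, so +1282 days → 13 July 2014.
Terminal disclaimer: OF-417528 expires on the earlier of 15 April 2011 and 13 July 2014.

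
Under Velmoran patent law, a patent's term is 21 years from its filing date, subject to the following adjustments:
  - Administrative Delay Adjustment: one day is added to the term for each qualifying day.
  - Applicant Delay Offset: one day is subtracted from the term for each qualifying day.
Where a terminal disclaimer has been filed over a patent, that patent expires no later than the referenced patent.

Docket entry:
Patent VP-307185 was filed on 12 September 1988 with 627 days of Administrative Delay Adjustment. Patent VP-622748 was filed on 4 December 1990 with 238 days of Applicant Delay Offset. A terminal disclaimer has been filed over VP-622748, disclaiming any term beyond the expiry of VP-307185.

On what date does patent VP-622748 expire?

Natural term of VP-622748:
  Base: filing + 21 years → 4 December 2011.
  Applicant Delay Offset: −238 days → 10 April 2011.
Expiry of referenced patent VP-307185:
  Base: filing + 21 years → 12 September 2009.
  Administrative Delay Adjustment: +627 days → 1 June 2011.
Terminal disclaimer: VP-622748 expires on the earlier of 10 April 2011 and 1 June 2011.

April 10, 2011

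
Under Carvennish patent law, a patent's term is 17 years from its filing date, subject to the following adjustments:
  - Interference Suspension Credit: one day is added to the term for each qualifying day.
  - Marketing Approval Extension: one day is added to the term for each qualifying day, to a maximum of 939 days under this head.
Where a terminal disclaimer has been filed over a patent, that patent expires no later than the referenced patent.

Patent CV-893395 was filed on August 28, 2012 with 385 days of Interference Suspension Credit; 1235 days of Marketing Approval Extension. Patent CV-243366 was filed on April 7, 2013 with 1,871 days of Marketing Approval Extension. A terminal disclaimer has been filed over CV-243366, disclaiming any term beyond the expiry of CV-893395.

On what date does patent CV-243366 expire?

Natural term of CV-243366:
  Base: filing + 17 years → 7 April 2030.
  Marketing Approval Extension: 1871 days claimed exceeds the 939-day cap, so +939 days → 1 November 2032.
Expiry of referenced patent CV-893395:
  Base: filing + 17 years → 28 August 2029.
  Interference Suspension Credit: +385 days → 17 September 2030.
  Marketing Approval Extension: 1235 days claimed exceeds the 939-day cap, so +939 days → 13 April 2033.
Terminal disclaimer: CV-243366 expires on the earlier of 1 November 2032 and 13 April 2033.

November 1, 2032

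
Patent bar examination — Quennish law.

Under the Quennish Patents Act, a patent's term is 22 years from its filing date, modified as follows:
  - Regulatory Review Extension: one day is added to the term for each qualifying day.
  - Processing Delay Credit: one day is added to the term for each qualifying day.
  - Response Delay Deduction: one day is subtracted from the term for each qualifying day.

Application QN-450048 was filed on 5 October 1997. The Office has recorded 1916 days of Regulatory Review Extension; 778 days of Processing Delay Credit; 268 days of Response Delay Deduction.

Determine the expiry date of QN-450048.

2026-05-27

Base term: filing date + 22 years → 5 October 2019.
Regulatory Review Extension: +1916 days → 2 January 2025.
Processing Delay Credit: +778 days → 19 February 2027.
Response Delay Deduction: −268 days → 27 May 2026.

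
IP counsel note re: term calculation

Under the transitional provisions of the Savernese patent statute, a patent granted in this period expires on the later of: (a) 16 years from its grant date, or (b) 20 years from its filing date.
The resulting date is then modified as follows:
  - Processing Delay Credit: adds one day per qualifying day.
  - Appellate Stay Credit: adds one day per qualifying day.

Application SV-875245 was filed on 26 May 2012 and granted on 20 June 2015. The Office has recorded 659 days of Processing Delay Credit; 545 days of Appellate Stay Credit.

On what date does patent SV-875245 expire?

(a) grant + 16 years → 20 June 2031.
(b) filing + 20 years → 26 May 2032.
Later of the two: 26 May 2032.
Processing Delay Credit: +659 days → 16 March 2034.
Appellate Stay Credit: +545 days → 12 September 2035.

September 12, 2035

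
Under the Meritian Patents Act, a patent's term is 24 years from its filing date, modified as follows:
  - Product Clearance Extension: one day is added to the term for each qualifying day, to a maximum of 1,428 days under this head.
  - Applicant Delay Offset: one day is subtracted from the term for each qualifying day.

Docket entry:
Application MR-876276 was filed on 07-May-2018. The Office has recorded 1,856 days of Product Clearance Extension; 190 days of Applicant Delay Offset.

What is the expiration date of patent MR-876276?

2045-09-26

Base term: filing date + 24 years → 7 May 2042.
Product Clearance Extension: 1856 days claimed exceeds the 1428-day cap, so +1428 days → 4 April 2046.
Applicant Delay Offset: −190 days → 26 September 2045.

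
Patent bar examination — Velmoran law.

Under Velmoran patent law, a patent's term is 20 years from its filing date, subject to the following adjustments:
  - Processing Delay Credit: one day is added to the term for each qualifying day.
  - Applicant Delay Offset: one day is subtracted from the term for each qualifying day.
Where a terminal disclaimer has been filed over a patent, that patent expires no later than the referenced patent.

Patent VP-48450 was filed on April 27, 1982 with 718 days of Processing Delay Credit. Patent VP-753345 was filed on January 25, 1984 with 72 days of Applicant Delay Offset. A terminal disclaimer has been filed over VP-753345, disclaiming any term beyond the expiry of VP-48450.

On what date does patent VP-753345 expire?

2003-11-14

Natural term of VP-753345:
  Base: filing + 20 years → 25 January 2004.
  Applicant Delay Offset: −72 days → 14 November 2003.
Expiry of referenced patent VP-48450:
  Base: filing + 20 years → 27 April 2002.
  Processing Delay Credit: +718 days → 14 April 2004.
Terminal disclaimer: VP-753345 expires on the earlier of 14 November 2003 and 14 April 2004.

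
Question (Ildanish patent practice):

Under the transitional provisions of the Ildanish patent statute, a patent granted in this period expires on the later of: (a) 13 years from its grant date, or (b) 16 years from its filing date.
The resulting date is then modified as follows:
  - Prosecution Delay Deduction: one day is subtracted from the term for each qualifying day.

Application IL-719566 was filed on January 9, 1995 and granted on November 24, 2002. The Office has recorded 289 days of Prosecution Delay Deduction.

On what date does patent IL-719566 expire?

(a) grant + 13 years → 24 November 2015.
(b) filing + 16 years → 9 January 2011.
Later of the two: 24 November 2015.
Prosecution Delay Deduction: −289 days → 8 February 2015.

February 8, 2015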